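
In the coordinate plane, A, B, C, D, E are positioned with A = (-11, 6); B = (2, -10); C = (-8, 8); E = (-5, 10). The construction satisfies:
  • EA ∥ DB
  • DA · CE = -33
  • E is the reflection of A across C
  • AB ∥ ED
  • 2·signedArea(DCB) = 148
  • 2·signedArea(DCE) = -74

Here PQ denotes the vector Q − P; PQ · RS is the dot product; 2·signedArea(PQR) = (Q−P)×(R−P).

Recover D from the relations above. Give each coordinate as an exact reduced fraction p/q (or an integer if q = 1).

D = (8, -6)

1. D_x = 8  [EA ∥ DB ∩ AB ∥ ED]
2. D_y = -6  [EA ∥ DB ∩ AB ∥ ED]
   → D = (8, -6)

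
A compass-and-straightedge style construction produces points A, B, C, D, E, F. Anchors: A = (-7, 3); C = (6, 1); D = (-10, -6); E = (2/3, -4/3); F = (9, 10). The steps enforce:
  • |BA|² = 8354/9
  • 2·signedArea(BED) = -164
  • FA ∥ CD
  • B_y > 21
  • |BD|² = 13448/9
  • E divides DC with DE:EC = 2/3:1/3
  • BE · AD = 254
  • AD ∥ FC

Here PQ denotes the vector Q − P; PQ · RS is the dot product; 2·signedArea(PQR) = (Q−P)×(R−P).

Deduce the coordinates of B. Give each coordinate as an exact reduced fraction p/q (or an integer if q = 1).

1. B_x = 52/3  [2·signedArea(BED) = -164 ∩ BE · AD = 254]
2. B_y = 64/3  [2·signedArea(BED) = -164 ∩ BE · AD = 254]
   → B = (52/3, 64/3)

B = (52/3, 64/3)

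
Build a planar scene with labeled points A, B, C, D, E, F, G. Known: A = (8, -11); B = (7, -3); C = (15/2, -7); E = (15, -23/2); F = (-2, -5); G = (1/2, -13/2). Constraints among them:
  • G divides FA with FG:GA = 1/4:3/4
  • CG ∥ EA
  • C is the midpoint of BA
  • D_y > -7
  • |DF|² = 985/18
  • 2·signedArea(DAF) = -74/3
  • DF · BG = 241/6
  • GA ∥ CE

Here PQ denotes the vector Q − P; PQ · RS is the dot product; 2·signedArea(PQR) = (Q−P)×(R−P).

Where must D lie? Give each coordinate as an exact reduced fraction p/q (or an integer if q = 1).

D = (31/6, -41/6)

1. D_x = 31/6  [2·signedArea(DAF) = -74/3 ∩ DF · BG = 241/6]
2. D_y = -41/6  [2·signedArea(DAF) = -74/3 ∩ DF · BG = 241/6]
   → D = (31/6, -41/6)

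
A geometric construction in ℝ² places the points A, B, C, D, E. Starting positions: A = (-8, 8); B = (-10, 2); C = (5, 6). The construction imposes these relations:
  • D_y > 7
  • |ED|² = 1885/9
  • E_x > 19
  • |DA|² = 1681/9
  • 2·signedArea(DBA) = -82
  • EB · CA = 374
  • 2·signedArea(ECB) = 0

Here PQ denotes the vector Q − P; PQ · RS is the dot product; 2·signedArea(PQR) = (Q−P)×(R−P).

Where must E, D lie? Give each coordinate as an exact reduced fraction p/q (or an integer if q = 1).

1. E_x = 20  [2·signedArea(ECB) = 0 ∩ EB · CA = 374]
2. E_y = 10  [2·signedArea(ECB) = 0 ∩ EB · CA = 374]
   → E = (20, 10)
3. D_x = 17/3  [line -6·x + 2·y + 18 = 0 ∩ |DA|² = 1681/9]
4. D_y = 8  [line -6·x + 2·y + 18 = 0 ∩ |DA|² = 1681/9]
   → D = (17/3, 8)

D = (17/3, 8)
E = (20, 10)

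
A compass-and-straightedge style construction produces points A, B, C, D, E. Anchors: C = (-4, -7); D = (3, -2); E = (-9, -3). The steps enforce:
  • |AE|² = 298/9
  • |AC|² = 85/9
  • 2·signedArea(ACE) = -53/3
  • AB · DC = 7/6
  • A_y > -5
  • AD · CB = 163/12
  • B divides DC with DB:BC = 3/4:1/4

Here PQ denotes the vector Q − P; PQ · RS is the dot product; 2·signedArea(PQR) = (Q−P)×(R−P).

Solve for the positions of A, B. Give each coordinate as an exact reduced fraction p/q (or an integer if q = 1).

A = (-10/3, -4)
B = (-9/4, -23/4)

1. A_x = -10/3  [line -4·x + -5·y + -100/3 = 0 ∩ |AC|² = 85/9]
2. A_y = -4  [line -4·x + -5·y + -100/3 = 0 ∩ |AC|² = 85/9]
   → A = (-10/3, -4)
3. B_x = -9/4  [B divides DC with DB:BC = 3/4:1/4]
4. B_y = -23/4  [B divides DC with DB:BC = 3/4:1/4]
   → B = (-9/4, -23/4)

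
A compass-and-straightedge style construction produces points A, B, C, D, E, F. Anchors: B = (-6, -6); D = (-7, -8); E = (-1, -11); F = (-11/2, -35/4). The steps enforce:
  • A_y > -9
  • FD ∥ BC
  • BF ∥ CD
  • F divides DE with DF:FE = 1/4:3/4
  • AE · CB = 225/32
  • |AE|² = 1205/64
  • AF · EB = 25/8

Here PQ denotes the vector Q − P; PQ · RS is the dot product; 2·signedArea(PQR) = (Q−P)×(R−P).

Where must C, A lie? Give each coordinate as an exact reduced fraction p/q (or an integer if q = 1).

A = (-17/4, -65/8)
C = (-15/2, -21/4)

1. C_x = -15/2  [BF ∥ CD ∩ FD ∥ BC]
2. C_y = -21/4  [BF ∥ CD ∩ FD ∥ BC]
   → C = (-15/2, -21/4)
3. A_x = -17/4  [AE · CB = 225/32 ∩ AF · EB = 25/8]
4. A_y = -65/8  [AE · CB = 225/32 ∩ AF · EB = 25/8]
   → A = (-17/4, -65/8)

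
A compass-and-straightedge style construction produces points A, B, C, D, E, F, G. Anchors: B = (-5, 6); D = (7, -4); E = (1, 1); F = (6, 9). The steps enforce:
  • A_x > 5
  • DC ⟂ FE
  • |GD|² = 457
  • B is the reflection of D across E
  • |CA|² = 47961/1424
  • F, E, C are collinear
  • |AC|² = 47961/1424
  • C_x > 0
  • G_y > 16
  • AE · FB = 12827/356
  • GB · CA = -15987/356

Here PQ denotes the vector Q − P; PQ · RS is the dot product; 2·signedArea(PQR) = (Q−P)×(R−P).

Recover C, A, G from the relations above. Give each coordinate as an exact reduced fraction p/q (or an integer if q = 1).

1. C_x = 39/89  [F, E, C are collinear ∩ DC ⟂ FE]
2. C_y = 9/89  [F, E, C are collinear ∩ DC ⟂ FE]
   → C = (39/89, 9/89)
3. A_x = 477/89  [line 11·x + 3·y + -17811/356 = 0 ∩ |AC|² = 47961/1424]
4. A_y = -1059/356  [line 11·x + 3·y + -17811/356 = 0 ∩ |AC|² = 47961/1424]
   → A = (477/89, -1059/356)
5. G_x = 11  [line -438/89·x + 1095/356·y + 657/356 = 0 ∩ |GD|² = 457]
6. G_y = 17  [line -438/89·x + 1095/356·y + 657/356 = 0 ∩ |GD|² = 457]
   → G = (11, 17)

A = (477/89, -1059/356)
C = (39/89, 9/89)
G = (11, 17)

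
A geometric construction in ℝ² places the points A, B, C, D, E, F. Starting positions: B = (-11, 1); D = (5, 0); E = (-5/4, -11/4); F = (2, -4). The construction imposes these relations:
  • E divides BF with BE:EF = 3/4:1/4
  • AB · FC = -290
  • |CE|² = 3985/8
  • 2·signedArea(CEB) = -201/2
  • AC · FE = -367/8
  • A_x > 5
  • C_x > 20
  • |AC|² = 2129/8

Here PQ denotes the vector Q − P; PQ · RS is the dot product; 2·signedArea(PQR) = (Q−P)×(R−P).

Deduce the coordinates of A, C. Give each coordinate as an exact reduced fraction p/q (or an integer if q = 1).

1. C_x = 21  [line -15/4·x + -39/4·y + 69 = 0 ∩ |CE|² = 3985/8]
2. C_y = -1  [line -15/4·x + -39/4·y + 69 = 0 ∩ |CE|² = 3985/8]
   → C = (21, -1)
3. A_x = 21/4  [AC · FE = -367/8 ∩ AB · FC = -290]
4. A_y = -21/4  [AC · FE = -367/8 ∩ AB · FC = -290]
   → A = (21/4, -21/4)

A = (21/4, -21/4)
C = (21, -1)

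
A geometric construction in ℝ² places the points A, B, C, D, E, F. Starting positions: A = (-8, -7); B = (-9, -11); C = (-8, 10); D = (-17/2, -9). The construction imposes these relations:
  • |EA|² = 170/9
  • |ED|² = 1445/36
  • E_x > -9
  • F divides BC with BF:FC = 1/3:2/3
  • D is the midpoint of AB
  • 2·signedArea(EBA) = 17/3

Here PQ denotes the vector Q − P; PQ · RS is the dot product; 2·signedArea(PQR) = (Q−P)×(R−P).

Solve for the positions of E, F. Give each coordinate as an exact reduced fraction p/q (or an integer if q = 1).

1. E_x = -25/3  [line -4·x + 1·y + -92/3 = 0 ∩ |ED|² = 1445/36]
2. E_y = -8/3  [line -4·x + 1·y + -92/3 = 0 ∩ |ED|² = 1445/36]
   → E = (-25/3, -8/3)
3. F_x = -26/3  [F divides BC with BF:FC = 1/3:2/3]
4. F_y = -4  [F divides BC with BF:FC = 1/3:2/3]
   → F = (-26/3, -4)

E = (-25/3, -8/3)
F = (-26/3, -4)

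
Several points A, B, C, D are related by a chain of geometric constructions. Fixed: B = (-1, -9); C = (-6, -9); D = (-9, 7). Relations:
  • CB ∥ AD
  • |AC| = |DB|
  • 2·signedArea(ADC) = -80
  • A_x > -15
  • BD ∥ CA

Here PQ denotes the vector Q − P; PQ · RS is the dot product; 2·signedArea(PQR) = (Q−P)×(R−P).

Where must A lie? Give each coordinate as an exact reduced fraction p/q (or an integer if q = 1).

A = (-14, 7)

1. A_x = -14  [CB ∥ AD ∩ BD ∥ CA]
2. A_y = 7  [CB ∥ AD ∩ BD ∥ CA]
   → A = (-14, 7)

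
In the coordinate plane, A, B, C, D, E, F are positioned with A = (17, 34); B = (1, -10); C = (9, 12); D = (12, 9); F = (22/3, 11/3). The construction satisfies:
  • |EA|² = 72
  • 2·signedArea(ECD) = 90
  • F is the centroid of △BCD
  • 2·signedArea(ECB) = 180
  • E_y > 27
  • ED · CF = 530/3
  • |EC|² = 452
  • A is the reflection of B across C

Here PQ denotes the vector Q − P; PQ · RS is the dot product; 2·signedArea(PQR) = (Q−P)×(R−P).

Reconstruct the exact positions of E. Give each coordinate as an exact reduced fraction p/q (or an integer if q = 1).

1. E_x = 23  [2·signedArea(ECD) = 90 ∩ ED · CF = 530/3]
2. E_y = 28  [2·signedArea(ECD) = 90 ∩ ED · CF = 530/3]
   → E = (23, 28)

E = (23, 28)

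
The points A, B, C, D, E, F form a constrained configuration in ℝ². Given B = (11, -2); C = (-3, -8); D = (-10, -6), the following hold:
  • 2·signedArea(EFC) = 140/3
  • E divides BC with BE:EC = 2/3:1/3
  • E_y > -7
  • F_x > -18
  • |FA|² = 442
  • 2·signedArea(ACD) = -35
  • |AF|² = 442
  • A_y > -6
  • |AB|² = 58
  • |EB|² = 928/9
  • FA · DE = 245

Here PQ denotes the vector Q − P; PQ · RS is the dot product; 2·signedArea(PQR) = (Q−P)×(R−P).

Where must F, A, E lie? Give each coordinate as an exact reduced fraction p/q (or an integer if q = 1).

1. A_x = 4  [line -2·x + -7·y + -27 = 0 ∩ |AB|² = 58]
2. A_y = -5  [line -2·x + -7·y + -27 = 0 ∩ |AB|² = 58]
   → A = (4, -5)
3. E_x = 5/3  [E divides BC with BE:EC = 2/3:1/3]
4. E_y = -6  [E divides BC with BE:EC = 2/3:1/3]
   → E = (5/3, -6)
5. F_x = -17  [FA · DE = 245 ∩ 2·signedArea(EFC) = 140/3]
6. F_y = -4  [FA · DE = 245 ∩ 2·signedArea(EFC) = 140/3]
   → F = (-17, -4)

A = (4, -5)
E = (5/3, -6)
F = (-17, -4)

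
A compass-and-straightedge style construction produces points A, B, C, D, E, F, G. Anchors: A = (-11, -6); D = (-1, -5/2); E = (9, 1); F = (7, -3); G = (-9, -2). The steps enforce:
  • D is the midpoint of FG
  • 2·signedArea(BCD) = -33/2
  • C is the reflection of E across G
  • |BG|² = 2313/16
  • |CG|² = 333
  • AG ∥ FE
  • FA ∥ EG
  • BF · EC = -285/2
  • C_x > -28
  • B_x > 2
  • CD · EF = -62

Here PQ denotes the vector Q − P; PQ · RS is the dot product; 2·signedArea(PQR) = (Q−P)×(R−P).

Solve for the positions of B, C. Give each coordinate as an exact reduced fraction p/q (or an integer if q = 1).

B = (3, -11/4)
C = (-27, -5)

1. C_x = -27  [C is the reflection of E across G]
2. C_y = -5  [C is the reflection of E across G]
   → C = (-27, -5)
3. B_x = 3  [2·signedArea(BCD) = -33/2 ∩ BF · EC = -285/2]
4. B_y = -11/4  [2·signedArea(BCD) = -33/2 ∩ BF · EC = -285/2]
   → B = (3, -11/4)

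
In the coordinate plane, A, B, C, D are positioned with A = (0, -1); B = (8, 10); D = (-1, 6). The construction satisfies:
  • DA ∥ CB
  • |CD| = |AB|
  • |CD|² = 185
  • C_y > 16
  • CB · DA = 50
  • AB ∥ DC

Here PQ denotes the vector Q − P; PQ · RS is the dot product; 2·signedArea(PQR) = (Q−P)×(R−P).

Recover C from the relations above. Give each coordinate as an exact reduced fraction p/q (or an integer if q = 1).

1. C_x = 7  [DA ∥ CB ∩ AB ∥ DC]
2. C_y = 17  [DA ∥ CB ∩ AB ∥ DC]
   → C = (7, 17)

C = (7, 17)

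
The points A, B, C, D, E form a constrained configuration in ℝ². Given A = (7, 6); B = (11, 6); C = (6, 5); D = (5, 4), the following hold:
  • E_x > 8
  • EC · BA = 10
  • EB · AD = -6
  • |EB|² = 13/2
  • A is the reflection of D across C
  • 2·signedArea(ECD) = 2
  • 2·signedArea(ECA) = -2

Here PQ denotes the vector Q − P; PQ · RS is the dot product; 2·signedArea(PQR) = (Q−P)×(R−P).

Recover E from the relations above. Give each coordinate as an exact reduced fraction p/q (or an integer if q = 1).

1. E_x = 17/2  [2·signedArea(ECA) = -2 ∩ EB · AD = -6]
2. E_y = 11/2  [2·signedArea(ECA) = -2 ∩ EB · AD = -6]
   → E = (17/2, 11/2)

E = (17/2, 11/2)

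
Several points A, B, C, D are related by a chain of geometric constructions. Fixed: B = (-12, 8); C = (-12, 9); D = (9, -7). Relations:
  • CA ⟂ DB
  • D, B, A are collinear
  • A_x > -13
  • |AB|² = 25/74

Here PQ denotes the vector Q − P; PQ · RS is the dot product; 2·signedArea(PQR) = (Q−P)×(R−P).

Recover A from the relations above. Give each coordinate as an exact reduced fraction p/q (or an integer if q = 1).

1. A_x = -923/74  [D, B, A are collinear ∩ CA ⟂ DB]
2. A_y = 617/74  [D, B, A are collinear ∩ CA ⟂ DB]
   → A = (-923/74, 617/74)

A = (-923/74, 617/74)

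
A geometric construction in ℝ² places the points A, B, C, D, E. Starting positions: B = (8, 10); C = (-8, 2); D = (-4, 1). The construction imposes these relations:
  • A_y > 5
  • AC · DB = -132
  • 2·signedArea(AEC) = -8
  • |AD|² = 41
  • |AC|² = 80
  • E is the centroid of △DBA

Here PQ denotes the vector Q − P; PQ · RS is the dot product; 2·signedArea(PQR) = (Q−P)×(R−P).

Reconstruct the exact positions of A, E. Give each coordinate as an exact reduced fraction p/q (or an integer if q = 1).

1. A_x = 0  [line -12·x + -9·y + 54 = 0 ∩ |AD|² = 41]
2. A_y = 6  [line -12·x + -9·y + 54 = 0 ∩ |AD|² = 41]
   → A = (0, 6)
3. E_x = 4/3  [2·signedArea(AEC) = -8 ∩ E is the centroid of △DBA]
4. E_y = 17/3  [2·signedArea(AEC) = -8 ∩ E is the centroid of △DBA]
   → E = (4/3, 17/3)

A = (0, 6)
E = (4/3, 17/3)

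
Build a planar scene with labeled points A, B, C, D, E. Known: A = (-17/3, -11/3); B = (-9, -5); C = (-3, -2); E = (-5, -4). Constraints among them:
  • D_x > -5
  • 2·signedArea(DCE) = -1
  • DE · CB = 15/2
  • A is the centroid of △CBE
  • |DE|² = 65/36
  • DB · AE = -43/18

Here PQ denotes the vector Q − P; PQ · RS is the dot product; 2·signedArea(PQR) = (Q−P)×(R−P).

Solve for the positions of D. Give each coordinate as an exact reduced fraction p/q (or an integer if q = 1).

1. D_x = -13/3  [2·signedArea(DCE) = -1 ∩ DE · CB = 15/2]
2. D_y = -17/6  [2·signedArea(DCE) = -1 ∩ DE · CB = 15/2]
   → D = (-13/3, -17/6)

D = (-13/3, -17/6)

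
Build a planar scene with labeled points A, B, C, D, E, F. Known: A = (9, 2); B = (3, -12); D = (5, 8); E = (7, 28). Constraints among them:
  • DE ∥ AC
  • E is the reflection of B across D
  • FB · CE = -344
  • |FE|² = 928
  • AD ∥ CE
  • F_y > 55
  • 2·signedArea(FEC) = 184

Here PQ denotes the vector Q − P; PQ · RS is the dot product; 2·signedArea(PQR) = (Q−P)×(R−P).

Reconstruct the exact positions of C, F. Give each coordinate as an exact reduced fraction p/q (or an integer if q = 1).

C = (11, 22)
F = (19, 56)

1. C_x = 11  [AD ∥ CE ∩ DE ∥ AC]
2. C_y = 22  [AD ∥ CE ∩ DE ∥ AC]
   → C = (11, 22)
3. F_x = 19  [FB · CE = -344 ∩ 2·signedArea(FEC) = 184]
4. F_y = 56  [FB · CE = -344 ∩ 2·signedArea(FEC) = 184]
   → F = (19, 56)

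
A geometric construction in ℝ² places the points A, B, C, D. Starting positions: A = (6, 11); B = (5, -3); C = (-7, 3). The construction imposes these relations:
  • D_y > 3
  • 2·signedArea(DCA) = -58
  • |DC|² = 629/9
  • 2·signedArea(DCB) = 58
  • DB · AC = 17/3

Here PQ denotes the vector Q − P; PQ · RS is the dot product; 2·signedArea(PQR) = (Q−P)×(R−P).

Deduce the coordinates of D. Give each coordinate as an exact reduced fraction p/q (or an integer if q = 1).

1. D_x = 4/3  [DB · AC = 17/3 ∩ 2·signedArea(DCB) = 58]
2. D_y = 11/3  [DB · AC = 17/3 ∩ 2·signedArea(DCB) = 58]
   → D = (4/3, 11/3)

D = (4/3, 11/3)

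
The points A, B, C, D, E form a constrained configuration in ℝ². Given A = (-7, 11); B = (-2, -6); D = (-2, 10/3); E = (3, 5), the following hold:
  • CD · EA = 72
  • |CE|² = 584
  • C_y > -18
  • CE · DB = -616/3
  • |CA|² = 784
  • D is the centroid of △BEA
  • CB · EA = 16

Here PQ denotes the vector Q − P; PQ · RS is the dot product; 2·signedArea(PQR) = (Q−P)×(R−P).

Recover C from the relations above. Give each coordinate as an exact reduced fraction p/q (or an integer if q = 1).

C = (-7, -17)

1. C_x = -7  [CB · EA = 16 ∩ CE · DB = -616/3]
2. C_y = -17  [CB · EA = 16 ∩ CE · DB = -616/3]
   → C = (-7, -17)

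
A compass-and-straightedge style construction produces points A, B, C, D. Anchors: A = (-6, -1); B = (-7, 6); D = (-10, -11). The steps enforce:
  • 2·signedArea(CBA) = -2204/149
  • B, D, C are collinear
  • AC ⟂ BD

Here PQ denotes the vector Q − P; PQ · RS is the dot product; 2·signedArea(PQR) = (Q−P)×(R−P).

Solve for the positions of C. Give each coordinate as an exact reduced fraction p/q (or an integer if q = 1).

C = (-1217/149, -92/149)

1. C_x = -1217/149  [B, D, C are collinear ∩ AC ⟂ BD]
2. C_y = -92/149  [B, D, C are collinear ∩ AC ⟂ BD]
   → C = (-1217/149, -92/149)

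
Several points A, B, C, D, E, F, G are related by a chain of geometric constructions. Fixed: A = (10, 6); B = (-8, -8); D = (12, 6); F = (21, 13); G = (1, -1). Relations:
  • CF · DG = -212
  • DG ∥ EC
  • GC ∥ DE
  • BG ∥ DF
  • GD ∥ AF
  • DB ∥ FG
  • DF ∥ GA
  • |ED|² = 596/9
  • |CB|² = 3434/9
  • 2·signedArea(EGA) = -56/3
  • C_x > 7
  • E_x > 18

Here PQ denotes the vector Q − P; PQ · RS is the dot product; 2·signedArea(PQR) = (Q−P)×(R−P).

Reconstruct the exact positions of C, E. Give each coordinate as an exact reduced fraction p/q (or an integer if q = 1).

C = (23/3, 11/3)
E = (56/3, 32/3)

1. E_x = 56/3  [line -7·x + 9·y + 104/3 = 0 ∩ |ED|² = 596/9]
2. E_y = 32/3  [line -7·x + 9·y + 104/3 = 0 ∩ |ED|² = 596/9]
   → E = (56/3, 32/3)
3. C_x = 23/3  [CF · DG = -212 ∩ DG ∥ EC]
4. C_y = 11/3  [CF · DG = -212 ∩ DG ∥ EC]
   → C = (23/3, 11/3)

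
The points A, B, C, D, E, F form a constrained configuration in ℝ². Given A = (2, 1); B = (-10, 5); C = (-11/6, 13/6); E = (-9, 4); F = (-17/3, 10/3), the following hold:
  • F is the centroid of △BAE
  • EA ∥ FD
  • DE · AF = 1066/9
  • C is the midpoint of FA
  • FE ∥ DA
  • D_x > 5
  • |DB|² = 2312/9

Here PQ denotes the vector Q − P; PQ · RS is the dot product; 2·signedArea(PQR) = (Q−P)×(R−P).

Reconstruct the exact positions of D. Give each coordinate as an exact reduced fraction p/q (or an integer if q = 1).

1. D_x = 16/3  [FE ∥ DA ∩ EA ∥ FD]
2. D_y = 1/3  [FE ∥ DA ∩ EA ∥ FD]
   → D = (16/3, 1/3)

D = (16/3, 1/3)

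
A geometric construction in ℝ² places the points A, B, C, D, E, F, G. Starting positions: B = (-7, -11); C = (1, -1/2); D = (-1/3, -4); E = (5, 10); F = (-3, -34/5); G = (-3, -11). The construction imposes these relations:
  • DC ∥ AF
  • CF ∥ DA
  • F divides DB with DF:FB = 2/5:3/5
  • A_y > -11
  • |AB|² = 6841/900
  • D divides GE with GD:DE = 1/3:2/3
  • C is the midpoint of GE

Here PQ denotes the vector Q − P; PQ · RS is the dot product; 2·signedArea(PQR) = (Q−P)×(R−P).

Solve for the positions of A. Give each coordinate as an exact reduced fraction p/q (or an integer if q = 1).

A = (-13/3, -103/10)

1. A_x = -13/3  [DC ∥ AF ∩ CF ∥ DA]
2. A_y = -103/10  [DC ∥ AF ∩ CF ∥ DA]
   → A = (-13/3, -103/10)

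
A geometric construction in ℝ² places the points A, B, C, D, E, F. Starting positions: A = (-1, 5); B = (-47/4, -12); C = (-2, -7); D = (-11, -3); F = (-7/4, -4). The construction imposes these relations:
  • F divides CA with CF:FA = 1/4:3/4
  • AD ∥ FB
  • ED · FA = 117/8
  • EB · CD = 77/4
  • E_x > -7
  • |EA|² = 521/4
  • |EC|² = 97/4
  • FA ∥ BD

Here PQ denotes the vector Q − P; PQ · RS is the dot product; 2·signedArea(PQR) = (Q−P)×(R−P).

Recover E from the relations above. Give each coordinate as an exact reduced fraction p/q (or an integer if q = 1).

1. E_x = -13/2  [ED · FA = 117/8 ∩ EB · CD = 77/4]
2. E_y = -5  [ED · FA = 117/8 ∩ EB · CD = 77/4]
   → E = (-13/2, -5)

E = (-13/2, -5)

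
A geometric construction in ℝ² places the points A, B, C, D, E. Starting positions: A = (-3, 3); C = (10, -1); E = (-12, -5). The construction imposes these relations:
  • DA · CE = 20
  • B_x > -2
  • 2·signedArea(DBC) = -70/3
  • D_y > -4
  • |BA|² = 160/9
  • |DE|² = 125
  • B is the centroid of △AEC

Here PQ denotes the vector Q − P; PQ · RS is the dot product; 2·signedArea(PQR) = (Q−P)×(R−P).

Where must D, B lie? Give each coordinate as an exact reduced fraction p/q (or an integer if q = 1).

1. D_x = -1  [line 22·x + 4·y + 34 = 0 ∩ |DE|² = 125]
2. D_y = -3  [line 22·x + 4·y + 34 = 0 ∩ |DE|² = 125]
   → D = (-1, -3)
3. B_x = -5/3  [2·signedArea(DBC) = -70/3 ∩ B is the centroid of △AEC]
4. B_y = -1  [2·signedArea(DBC) = -70/3 ∩ B is the centroid of △AEC]
   → B = (-5/3, -1)

B = (-5/3, -1)
D = (-1, -3)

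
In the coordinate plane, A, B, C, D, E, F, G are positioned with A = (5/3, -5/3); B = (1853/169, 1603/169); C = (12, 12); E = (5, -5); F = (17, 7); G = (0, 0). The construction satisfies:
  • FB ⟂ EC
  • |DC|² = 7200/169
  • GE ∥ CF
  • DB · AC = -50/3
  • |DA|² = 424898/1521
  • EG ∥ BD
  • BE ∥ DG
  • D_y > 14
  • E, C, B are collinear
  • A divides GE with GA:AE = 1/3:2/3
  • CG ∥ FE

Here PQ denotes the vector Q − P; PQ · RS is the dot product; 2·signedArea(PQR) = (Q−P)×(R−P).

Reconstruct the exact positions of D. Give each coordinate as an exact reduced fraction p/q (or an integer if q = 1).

D = (1008/169, 2448/169)

1. D_x = 1008/169  [BE ∥ DG ∩ EG ∥ BD]
2. D_y = 2448/169  [BE ∥ DG ∩ EG ∥ BD]
   → D = (1008/169, 2448/169)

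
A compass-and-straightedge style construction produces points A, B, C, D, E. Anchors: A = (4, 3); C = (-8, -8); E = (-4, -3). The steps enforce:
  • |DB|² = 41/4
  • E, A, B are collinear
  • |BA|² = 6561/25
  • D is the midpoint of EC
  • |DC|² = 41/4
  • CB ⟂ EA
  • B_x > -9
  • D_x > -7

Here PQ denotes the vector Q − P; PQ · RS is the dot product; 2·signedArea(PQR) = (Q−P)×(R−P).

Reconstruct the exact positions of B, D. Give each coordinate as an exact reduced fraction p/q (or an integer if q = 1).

B = (-224/25, -168/25)
D = (-6, -11/2)

1. B_x = -224/25  [E, A, B are collinear ∩ CB ⟂ EA]
2. B_y = -168/25  [E, A, B are collinear ∩ CB ⟂ EA]
   → B = (-224/25, -168/25)
3. D_x = -6  [D is the midpoint of EC]
4. D_y = -11/2  [D is the midpoint of EC]
   → D = (-6, -11/2)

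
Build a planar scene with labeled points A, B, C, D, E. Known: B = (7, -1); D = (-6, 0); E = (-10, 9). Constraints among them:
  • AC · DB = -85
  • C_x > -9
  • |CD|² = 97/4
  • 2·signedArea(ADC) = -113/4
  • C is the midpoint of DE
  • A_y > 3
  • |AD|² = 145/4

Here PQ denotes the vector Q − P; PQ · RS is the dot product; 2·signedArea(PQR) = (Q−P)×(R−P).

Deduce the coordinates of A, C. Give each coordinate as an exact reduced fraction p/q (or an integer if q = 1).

1. C_x = -8  [C is the midpoint of DE]
2. C_y = 9/2  [C is the midpoint of DE]
   → C = (-8, 9/2)
3. A_x = -3/2  [2·signedArea(ADC) = -113/4 ∩ AC · DB = -85]
4. A_y = 4  [2·signedArea(ADC) = -113/4 ∩ AC · DB = -85]
   → A = (-3/2, 4)

A = (-3/2, 4)
C = (-8, 9/2)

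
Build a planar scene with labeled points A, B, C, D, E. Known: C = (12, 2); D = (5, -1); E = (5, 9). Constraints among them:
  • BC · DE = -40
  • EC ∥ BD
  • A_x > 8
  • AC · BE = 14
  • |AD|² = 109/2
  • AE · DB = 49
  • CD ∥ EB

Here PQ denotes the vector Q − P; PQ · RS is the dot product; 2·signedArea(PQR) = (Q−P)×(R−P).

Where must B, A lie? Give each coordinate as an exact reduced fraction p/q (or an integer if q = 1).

1. B_x = -2  [EC ∥ BD ∩ CD ∥ EB]
2. B_y = 6  [EC ∥ BD ∩ CD ∥ EB]
   → B = (-2, 6)
3. A_x = 17/2  [AE · DB = 49 ∩ AC · BE = 14]
4. A_y = 11/2  [AE · DB = 49 ∩ AC · BE = 14]
   → A = (17/2, 11/2)

A = (17/2, 11/2)
B = (-2, 6)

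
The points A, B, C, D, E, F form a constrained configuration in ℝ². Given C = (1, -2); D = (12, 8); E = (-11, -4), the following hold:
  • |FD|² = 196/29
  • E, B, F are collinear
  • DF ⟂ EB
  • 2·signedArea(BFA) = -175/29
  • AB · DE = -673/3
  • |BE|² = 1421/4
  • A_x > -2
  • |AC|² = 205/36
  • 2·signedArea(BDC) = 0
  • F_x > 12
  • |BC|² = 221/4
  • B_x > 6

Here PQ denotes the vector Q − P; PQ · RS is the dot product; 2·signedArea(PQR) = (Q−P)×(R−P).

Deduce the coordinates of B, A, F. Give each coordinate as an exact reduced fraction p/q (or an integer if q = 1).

1. B_x = 13/2  [line 10·x + -11·y + -32 = 0 ∩ |BC|² = 221/4]
2. B_y = 3  [line 10·x + -11·y + -32 = 0 ∩ |BC|² = 221/4]
   → B = (13/2, 3)
3. F_x = 376/29  [E, B, F are collinear ∩ DF ⟂ EB]
4. F_y = 162/29  [E, B, F are collinear ∩ DF ⟂ EB]
   → F = (376/29, 162/29)
5. A_x = -7/6  [AB · DE = -673/3 ∩ 2·signedArea(BFA) = -175/29]
6. A_y = -1  [AB · DE = -673/3 ∩ 2·signedArea(BFA) = -175/29]
   → A = (-7/6, -1)

A = (-7/6, -1)
B = (13/2, 3)
F = (376/29, 162/29)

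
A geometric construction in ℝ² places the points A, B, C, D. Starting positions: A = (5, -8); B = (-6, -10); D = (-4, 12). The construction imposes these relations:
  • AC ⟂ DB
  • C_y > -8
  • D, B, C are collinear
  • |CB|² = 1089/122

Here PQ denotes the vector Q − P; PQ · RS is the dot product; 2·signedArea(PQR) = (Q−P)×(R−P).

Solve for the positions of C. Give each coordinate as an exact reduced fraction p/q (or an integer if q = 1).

C = (-699/122, -857/122)

1. C_x = -699/122  [D, B, C are collinear ∩ AC ⟂ DB]
2. C_y = -857/122  [D, B, C are collinear ∩ AC ⟂ DB]
   → C = (-699/122, -857/122)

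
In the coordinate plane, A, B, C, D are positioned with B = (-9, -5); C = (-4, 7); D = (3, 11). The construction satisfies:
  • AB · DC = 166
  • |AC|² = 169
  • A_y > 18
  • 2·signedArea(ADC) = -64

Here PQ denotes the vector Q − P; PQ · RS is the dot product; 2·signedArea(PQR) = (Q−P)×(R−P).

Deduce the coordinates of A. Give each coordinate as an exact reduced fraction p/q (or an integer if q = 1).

1. A_x = 1  [AB · DC = 166 ∩ 2·signedArea(ADC) = -64]
2. A_y = 19  [AB · DC = 166 ∩ 2·signedArea(ADC) = -64]
   → A = (1, 19)

A = (1, 19)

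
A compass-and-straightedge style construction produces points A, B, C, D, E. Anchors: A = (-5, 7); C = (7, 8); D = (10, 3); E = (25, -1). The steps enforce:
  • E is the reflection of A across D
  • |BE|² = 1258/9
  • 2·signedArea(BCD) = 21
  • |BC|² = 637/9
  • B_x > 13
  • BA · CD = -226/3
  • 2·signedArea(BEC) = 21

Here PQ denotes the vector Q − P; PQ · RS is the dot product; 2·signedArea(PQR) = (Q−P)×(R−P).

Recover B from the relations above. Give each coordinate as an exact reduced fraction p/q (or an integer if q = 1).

B = (14, 10/3)

1. B_x = 14  [BA · CD = -226/3 ∩ 2·signedArea(BEC) = 21]
2. B_y = 10/3  [BA · CD = -226/3 ∩ 2·signedArea(BEC) = 21]
   → B = (14, 10/3)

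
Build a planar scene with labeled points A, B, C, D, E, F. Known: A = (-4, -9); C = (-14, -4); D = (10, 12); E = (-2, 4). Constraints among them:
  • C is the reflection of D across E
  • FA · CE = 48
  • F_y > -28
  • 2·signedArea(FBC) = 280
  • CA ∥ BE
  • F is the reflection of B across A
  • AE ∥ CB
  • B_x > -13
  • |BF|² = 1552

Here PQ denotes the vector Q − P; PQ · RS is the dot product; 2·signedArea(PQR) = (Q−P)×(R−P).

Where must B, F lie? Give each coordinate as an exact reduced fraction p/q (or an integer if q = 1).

1. B_x = -12  [CA ∥ BE ∩ AE ∥ CB]
2. B_y = 9  [CA ∥ BE ∩ AE ∥ CB]
   → B = (-12, 9)
3. F_x = 4  [F is the reflection of B across A]
4. F_y = -27  [F is the reflection of B across A]
   → F = (4, -27)

B = (-12, 9)
F = (4, -27)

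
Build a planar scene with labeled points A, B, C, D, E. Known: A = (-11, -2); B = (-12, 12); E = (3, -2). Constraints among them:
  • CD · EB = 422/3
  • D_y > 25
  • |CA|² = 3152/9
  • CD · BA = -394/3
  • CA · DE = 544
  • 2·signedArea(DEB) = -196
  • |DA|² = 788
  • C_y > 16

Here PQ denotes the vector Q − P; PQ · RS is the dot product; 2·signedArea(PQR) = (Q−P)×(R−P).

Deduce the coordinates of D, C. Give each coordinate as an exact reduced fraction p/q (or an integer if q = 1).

1. D_x = -13  [line -14·x + -15·y + 208 = 0 ∩ |DA|² = 788]
2. D_y = 26  [line -14·x + -15·y + 208 = 0 ∩ |DA|² = 788]
   → D = (-13, 26)
3. C_x = -37/3  [CD · BA = -394/3 ∩ CD · EB = 422/3]
4. C_y = 50/3  [CD · BA = -394/3 ∩ CD · EB = 422/3]
   → C = (-37/3, 50/3)

C = (-37/3, 50/3)
D = (-13, 26)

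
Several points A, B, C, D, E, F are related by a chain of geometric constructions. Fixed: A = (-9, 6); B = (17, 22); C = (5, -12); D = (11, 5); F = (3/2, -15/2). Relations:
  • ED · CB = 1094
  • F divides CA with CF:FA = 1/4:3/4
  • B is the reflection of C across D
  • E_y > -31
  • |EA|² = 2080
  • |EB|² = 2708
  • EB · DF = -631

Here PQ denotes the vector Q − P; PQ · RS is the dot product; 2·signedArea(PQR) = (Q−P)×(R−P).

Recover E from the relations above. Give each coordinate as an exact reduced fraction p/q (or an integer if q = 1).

1. E_x = 19  [ED · CB = 1094 ∩ EB · DF = -631]
2. E_y = -30  [ED · CB = 1094 ∩ EB · DF = -631]
   → E = (19, -30)

E = (19, -30)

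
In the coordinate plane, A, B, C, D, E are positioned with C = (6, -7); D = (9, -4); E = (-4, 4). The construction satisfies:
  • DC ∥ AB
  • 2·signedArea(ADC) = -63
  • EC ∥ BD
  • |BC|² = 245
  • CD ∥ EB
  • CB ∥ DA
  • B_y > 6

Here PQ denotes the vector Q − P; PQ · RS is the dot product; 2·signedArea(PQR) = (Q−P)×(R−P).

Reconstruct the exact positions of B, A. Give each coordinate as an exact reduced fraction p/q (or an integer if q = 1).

A = (2, 10)
B = (-1, 7)

1. B_x = -1  [EC ∥ BD ∩ CD ∥ EB]
2. B_y = 7  [EC ∥ BD ∩ CD ∥ EB]
   → B = (-1, 7)
3. A_x = 2  [DC ∥ AB ∩ CB ∥ DA]
4. A_y = 10  [DC ∥ AB ∩ CB ∥ DA]
   → A = (2, 10)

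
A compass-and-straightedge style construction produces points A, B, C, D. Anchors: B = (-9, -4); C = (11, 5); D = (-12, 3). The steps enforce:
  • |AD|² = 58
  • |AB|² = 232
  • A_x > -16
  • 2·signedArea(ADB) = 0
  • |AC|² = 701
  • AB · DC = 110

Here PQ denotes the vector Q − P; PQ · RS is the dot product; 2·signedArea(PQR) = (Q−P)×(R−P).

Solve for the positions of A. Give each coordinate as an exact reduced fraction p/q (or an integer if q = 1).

A = (-15, 10)

1. A_x = -15  [2·signedArea(ADB) = 0 ∩ AB · DC = 110]
2. A_y = 10  [2·signedArea(ADB) = 0 ∩ AB · DC = 110]
   → A = (-15, 10)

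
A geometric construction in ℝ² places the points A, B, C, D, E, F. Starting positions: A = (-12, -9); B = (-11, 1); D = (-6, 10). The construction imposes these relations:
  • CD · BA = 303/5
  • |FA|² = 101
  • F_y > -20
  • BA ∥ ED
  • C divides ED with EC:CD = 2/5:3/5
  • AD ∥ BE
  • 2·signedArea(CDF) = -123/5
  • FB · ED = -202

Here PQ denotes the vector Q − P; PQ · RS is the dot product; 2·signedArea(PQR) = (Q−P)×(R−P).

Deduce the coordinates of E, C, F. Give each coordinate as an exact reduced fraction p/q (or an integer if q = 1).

1. E_x = -5  [BA ∥ ED ∩ AD ∥ BE]
2. E_y = 20  [BA ∥ ED ∩ AD ∥ BE]
   → E = (-5, 20)
3. C_x = -27/5  [C divides ED with EC:CD = 2/5:3/5]
4. C_y = 16  [C divides ED with EC:CD = 2/5:3/5]
   → C = (-27/5, 16)
5. F_x = -13  [FB · ED = -202 ∩ 2·signedArea(CDF) = -123/5]
6. F_y = -19  [FB · ED = -202 ∩ 2·signedArea(CDF) = -123/5]
   → F = (-13, -19)

C = (-27/5, 16)
E = (-5, 20)
F = (-13, -19)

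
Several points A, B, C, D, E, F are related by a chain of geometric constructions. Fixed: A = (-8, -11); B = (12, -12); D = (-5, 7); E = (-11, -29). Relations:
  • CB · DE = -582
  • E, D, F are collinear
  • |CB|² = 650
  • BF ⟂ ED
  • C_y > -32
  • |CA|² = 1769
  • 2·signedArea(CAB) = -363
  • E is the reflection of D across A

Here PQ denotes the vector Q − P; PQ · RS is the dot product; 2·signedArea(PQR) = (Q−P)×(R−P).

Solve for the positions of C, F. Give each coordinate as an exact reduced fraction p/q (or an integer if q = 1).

1. C_x = 29  [2·signedArea(CAB) = -363 ∩ CB · DE = -582]
2. C_y = -31  [2·signedArea(CAB) = -363 ∩ CB · DE = -582]
   → C = (29, -31)
3. F_x = -282/37  [E, D, F are collinear ∩ BF ⟂ ED]
4. F_y = -323/37  [E, D, F are collinear ∩ BF ⟂ ED]
   → F = (-282/37, -323/37)

C = (29, -31)
F = (-282/37, -323/37)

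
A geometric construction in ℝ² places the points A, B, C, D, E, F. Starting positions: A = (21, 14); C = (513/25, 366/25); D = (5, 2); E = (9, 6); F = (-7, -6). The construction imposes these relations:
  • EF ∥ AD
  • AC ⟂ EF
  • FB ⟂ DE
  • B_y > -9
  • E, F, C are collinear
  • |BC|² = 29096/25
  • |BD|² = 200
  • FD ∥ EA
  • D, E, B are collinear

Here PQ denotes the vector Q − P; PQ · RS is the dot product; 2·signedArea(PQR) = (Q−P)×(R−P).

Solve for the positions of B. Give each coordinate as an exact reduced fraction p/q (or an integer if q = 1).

1. B_x = -5  [D, E, B are collinear ∩ FB ⟂ DE]
2. B_y = -8  [D, E, B are collinear ∩ FB ⟂ DE]
   → B = (-5, -8)

B = (-5, -8)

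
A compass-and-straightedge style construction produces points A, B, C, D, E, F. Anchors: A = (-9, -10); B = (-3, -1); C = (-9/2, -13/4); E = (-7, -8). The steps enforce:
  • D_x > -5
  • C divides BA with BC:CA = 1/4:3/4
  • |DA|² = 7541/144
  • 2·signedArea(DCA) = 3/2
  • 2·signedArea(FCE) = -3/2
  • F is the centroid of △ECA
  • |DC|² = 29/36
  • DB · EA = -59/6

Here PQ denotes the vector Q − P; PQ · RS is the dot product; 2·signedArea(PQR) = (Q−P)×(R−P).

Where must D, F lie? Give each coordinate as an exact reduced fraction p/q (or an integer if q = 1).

1. D_x = -29/6  [DB · EA = -59/6 ∩ 2·signedArea(DCA) = 3/2]
2. D_y = -49/12  [DB · EA = -59/6 ∩ 2·signedArea(DCA) = 3/2]
   → D = (-29/6, -49/12)
3. F_x = -41/6  [F is the centroid of △ECA]
4. F_y = -85/12  [F is the centroid of △ECA]
   → F = (-41/6, -85/12)

D = (-29/6, -49/12)
F = (-41/6, -85/12)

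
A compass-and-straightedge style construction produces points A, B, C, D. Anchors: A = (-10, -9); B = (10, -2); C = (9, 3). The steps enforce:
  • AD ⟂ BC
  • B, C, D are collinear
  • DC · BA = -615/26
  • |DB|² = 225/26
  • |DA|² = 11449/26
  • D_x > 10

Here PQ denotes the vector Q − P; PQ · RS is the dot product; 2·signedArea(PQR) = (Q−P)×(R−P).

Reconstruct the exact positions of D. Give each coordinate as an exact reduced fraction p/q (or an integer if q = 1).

D = (275/26, -127/26)

1. D_x = 275/26  [B, C, D are collinear ∩ AD ⟂ BC]
2. D_y = -127/26  [B, C, D are collinear ∩ AD ⟂ BC]
   → D = (275/26, -127/26)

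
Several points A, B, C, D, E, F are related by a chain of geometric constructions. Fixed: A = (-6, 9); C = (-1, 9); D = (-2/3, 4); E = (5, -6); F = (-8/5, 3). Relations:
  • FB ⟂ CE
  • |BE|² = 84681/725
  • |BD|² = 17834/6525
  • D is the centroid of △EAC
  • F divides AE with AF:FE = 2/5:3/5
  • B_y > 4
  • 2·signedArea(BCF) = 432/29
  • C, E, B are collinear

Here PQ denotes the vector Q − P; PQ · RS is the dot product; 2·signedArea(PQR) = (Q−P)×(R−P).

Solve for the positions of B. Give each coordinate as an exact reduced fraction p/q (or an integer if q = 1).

1. B_x = 143/145  [C, E, B are collinear ∩ FB ⟂ CE]
2. B_y = 117/29  [C, E, B are collinear ∩ FB ⟂ CE]
   → B = (143/145, 117/29)

B = (143/145, 117/29)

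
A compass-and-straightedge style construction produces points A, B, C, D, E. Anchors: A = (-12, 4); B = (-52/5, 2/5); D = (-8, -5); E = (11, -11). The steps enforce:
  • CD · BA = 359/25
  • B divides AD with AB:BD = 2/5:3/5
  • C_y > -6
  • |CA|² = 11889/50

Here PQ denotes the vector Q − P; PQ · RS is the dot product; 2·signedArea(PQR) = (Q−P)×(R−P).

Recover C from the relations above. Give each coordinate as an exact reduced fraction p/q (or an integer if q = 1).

1. C_x = 3/10  [line 8/5·x + -18/5·y + -489/25 = 0 ∩ |CA|² = 11889/50]
2. C_y = -53/10  [line 8/5·x + -18/5·y + -489/25 = 0 ∩ |CA|² = 11889/50]
   → C = (3/10, -53/10)

C = (3/10, -53/10)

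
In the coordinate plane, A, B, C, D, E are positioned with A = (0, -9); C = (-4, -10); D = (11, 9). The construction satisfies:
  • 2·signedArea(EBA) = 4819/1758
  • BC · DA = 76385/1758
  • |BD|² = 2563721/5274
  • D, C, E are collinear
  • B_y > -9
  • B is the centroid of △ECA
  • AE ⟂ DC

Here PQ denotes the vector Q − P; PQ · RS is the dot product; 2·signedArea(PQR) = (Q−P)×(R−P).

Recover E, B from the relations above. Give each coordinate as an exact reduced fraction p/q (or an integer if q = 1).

B = (-3503/1758, -15493/1758)
E = (-1159/586, -4359/586)

1. E_x = -1159/586  [D, C, E are collinear ∩ AE ⟂ DC]
2. E_y = -4359/586  [D, C, E are collinear ∩ AE ⟂ DC]
   → E = (-1159/586, -4359/586)
3. B_x = -3503/1758  [B is the centroid of △ECA]
4. B_y = -15493/1758  [B is the centroid of △ECA]
   → B = (-3503/1758, -15493/1758)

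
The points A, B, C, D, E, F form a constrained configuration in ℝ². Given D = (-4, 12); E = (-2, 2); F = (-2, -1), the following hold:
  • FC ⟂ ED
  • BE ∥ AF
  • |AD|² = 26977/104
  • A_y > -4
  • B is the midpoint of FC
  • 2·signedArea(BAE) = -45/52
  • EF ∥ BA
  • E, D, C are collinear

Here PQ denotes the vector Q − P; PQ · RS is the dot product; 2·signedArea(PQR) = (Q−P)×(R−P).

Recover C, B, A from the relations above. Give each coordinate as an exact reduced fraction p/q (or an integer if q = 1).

A = (-89/52, -205/52)
B = (-89/52, -49/52)
C = (-37/26, -23/26)

1. C_x = -37/26  [E, D, C are collinear ∩ FC ⟂ ED]
2. C_y = -23/26  [E, D, C are collinear ∩ FC ⟂ ED]
   → C = (-37/26, -23/26)
3. B_x = -89/52  [B is the midpoint of FC]
4. B_y = -49/52  [B is the midpoint of FC]
   → B = (-89/52, -49/52)
5. A_x = -89/52  [BE ∥ AF ∩ EF ∥ BA]
6. A_y = -205/52  [BE ∥ AF ∩ EF ∥ BA]
   → A = (-89/52, -205/52)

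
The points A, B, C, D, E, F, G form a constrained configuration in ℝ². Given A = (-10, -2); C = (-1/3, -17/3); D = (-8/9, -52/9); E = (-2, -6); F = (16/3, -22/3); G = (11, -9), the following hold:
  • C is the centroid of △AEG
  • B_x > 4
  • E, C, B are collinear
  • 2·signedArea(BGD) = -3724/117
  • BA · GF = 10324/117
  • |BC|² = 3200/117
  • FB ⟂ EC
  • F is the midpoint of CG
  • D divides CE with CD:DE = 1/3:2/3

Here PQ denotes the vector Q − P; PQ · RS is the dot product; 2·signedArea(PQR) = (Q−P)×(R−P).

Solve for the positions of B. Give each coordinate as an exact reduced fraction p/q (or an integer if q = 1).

1. B_x = 187/39  [E, C, B are collinear ∩ FB ⟂ EC]
2. B_y = -181/39  [E, C, B are collinear ∩ FB ⟂ EC]
   → B = (187/39, -181/39)

B = (187/39, -181/39)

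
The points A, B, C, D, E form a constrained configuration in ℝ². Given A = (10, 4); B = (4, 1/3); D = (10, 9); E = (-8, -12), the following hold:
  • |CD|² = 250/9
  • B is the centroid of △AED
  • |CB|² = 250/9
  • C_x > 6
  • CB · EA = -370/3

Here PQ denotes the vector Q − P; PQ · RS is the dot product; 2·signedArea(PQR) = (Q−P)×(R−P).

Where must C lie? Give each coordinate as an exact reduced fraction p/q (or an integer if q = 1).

C = (7, 14/3)

1. C_x = 7  [line -18·x + -16·y + 602/3 = 0 ∩ |CD|² = 250/9]
2. C_y = 14/3  [line -18·x + -16·y + 602/3 = 0 ∩ |CD|² = 250/9]
   → C = (7, 14/3)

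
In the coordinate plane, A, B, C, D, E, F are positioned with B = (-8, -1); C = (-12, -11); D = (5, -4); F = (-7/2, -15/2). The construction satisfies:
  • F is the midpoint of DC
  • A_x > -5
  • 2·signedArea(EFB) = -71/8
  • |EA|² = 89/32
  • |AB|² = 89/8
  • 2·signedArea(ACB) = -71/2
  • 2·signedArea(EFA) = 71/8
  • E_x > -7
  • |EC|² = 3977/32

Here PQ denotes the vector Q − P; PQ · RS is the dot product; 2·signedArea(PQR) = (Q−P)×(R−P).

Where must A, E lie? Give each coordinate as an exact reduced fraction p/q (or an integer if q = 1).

A = (-19/4, -7/4)
E = (-51/8, -11/8)

1. A_x = -19/4  [line -10·x + 4·y + -81/2 = 0 ∩ |AB|² = 89/8]
2. A_y = -7/4  [line -10·x + 4·y + -81/2 = 0 ∩ |AB|² = 89/8]
   → A = (-19/4, -7/4)
3. E_x = -51/8  [2·signedArea(EFA) = 71/8 ∩ 2·signedArea(EFB) = -71/8]
4. E_y = -11/8  [2·signedArea(EFA) = 71/8 ∩ 2·signedArea(EFB) = -71/8]
   → E = (-51/8, -11/8)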